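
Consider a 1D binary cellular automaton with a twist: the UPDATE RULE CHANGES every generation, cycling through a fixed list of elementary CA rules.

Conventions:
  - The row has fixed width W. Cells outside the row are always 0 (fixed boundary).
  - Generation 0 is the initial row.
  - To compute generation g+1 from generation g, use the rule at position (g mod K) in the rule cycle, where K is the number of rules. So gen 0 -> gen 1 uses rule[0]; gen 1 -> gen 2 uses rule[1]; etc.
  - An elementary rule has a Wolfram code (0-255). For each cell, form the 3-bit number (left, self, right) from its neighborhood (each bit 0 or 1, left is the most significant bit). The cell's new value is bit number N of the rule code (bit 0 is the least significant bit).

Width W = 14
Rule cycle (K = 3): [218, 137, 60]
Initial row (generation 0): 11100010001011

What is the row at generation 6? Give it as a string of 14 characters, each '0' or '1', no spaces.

Gen 0: 11100010001011
Gen 1 (rule 218): 11110101010011
Gen 2 (rule 137): 11100000000010
Gen 3 (rule 60): 10010000000011
Gen 4 (rule 218): 01101000000111
Gen 5 (rule 137): 01000011110110
Gen 6 (rule 60): 01100010001101

Answer: 01100010001101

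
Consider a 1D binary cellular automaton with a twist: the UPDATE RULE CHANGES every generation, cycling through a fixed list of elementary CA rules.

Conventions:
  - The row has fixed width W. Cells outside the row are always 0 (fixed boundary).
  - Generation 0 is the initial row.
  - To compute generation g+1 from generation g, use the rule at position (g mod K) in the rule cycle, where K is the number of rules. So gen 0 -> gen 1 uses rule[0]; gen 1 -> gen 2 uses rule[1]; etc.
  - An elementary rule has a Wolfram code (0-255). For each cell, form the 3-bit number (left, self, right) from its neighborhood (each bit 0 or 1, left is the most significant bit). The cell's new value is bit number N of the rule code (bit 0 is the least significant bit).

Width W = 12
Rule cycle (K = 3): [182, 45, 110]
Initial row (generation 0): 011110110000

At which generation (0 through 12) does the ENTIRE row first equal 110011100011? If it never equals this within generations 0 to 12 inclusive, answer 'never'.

Gen 0: 011110110000
Gen 1 (rule 182): 101101001000
Gen 2 (rule 45): 111011001011
Gen 3 (rule 110): 101111011111
Gen 4 (rule 182): 110110101110
Gen 5 (rule 45): 101101111000
Gen 6 (rule 110): 111111001000
Gen 7 (rule 182): 011110111100
Gen 8 (rule 45): 010001100001
Gen 9 (rule 110): 110011100011
Gen 10 (rule 182): 001101010100
Gen 11 (rule 45): 101011111101
Gen 12 (rule 110): 111110000111

Answer: 9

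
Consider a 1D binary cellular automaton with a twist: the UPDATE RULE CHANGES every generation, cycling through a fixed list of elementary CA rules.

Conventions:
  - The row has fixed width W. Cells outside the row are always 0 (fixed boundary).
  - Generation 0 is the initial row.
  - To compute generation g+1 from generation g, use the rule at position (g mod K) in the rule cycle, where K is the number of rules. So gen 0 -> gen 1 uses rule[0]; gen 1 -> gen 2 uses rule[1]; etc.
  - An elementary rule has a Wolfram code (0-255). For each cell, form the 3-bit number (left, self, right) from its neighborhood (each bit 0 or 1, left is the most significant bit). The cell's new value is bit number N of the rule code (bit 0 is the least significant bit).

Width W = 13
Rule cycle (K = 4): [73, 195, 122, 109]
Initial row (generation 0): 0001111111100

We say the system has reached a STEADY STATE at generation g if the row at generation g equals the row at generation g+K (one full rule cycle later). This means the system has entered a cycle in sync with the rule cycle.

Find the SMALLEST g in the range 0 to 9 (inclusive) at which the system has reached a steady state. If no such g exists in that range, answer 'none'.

Answer: none

Derivation:
Gen 0: 0001111111100
Gen 1 (rule 73): 1101000000101
Gen 2 (rule 195): 0100011111000
Gen 3 (rule 122): 1010110001100
Gen 4 (rule 109): 1111110101101
Gen 5 (rule 73): 1000010001100
Gen 6 (rule 195): 0011100110101
Gen 7 (rule 122): 0110111111010
Gen 8 (rule 109): 0111100001110
Gen 9 (rule 73): 0100101101010
Gen 10 (rule 195): 1001000100000
Gen 11 (rule 122): 0110101010000
Gen 12 (rule 109): 0111111110111
Gen 13 (rule 73): 0100000010101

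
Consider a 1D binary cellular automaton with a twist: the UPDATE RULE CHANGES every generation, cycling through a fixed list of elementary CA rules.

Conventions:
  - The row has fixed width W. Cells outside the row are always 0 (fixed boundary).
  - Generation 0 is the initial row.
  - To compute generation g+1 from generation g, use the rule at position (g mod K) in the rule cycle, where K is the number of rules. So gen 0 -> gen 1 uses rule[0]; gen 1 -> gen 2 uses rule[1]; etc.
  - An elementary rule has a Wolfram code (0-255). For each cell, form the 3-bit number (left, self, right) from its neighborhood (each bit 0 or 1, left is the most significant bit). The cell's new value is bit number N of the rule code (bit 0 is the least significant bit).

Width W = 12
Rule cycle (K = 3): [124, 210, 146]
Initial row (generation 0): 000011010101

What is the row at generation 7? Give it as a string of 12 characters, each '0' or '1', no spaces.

Answer: 110011000000

Derivation:
Gen 0: 000011010101
Gen 1 (rule 124): 000011111111
Gen 2 (rule 210): 000101111111
Gen 3 (rule 146): 001000111110
Gen 4 (rule 124): 001100100011
Gen 5 (rule 210): 010111010101
Gen 6 (rule 146): 100010000000
Gen 7 (rule 124): 110011000000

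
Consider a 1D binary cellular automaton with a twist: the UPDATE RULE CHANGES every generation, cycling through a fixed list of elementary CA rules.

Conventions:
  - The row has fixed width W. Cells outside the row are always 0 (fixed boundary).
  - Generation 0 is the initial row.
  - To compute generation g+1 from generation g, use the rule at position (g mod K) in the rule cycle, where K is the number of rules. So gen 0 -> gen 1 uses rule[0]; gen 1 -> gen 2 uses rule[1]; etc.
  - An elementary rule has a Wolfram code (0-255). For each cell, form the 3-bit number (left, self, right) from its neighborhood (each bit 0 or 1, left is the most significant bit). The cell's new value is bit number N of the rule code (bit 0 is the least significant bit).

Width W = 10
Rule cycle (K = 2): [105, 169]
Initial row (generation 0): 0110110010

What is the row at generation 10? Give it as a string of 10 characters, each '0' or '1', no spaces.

Answer: 0110110011

Derivation:
Gen 0: 0110110010
Gen 1 (rule 105): 0111110000
Gen 2 (rule 169): 0111100111
Gen 3 (rule 105): 0100100101
Gen 4 (rule 169): 0000000010
Gen 5 (rule 105): 1111111000
Gen 6 (rule 169): 1111110011
Gen 7 (rule 105): 1000010011
Gen 8 (rule 169): 0011000010
Gen 9 (rule 105): 1011011000
Gen 10 (rule 169): 0110110011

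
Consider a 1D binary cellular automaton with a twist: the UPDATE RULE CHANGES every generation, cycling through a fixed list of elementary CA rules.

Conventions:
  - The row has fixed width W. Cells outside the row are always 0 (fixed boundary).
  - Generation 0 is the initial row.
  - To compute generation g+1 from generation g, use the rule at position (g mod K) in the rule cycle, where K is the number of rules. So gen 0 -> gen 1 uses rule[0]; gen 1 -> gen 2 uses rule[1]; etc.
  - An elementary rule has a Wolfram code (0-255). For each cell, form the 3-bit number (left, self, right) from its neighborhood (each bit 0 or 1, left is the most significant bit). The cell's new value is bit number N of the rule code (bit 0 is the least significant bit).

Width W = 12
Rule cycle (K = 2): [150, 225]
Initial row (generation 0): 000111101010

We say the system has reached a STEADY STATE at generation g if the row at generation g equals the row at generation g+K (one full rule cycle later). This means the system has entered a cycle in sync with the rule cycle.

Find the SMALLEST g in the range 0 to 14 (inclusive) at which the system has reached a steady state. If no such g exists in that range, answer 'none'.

Gen 0: 000111101010
Gen 1 (rule 150): 001011001011
Gen 2 (rule 225): 100101000101
Gen 3 (rule 150): 111101101101
Gen 4 (rule 225): 011110110110
Gen 5 (rule 150): 101100000001
Gen 6 (rule 225): 010101111100
Gen 7 (rule 150): 110100111010
Gen 8 (rule 225): 011000011100
Gen 9 (rule 150): 100100101010
Gen 10 (rule 225): 000000010100
Gen 11 (rule 150): 000000110110
Gen 12 (rule 225): 111110011010
Gen 13 (rule 150): 011101100011
Gen 14 (rule 225): 001110101001
Gen 15 (rule 150): 010100101111
Gen 16 (rule 225): 001000010111

Answer: none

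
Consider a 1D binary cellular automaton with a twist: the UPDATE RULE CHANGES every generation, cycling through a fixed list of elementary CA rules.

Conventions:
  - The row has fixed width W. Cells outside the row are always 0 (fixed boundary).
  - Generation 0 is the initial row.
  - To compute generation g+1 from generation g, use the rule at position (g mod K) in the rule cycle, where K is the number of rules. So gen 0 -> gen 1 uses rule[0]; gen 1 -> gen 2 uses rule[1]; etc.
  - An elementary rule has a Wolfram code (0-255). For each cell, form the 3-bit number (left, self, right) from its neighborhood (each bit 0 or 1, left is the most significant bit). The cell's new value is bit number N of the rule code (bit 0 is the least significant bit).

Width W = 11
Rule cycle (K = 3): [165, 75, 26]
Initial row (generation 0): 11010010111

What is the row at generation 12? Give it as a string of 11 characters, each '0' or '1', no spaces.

Answer: 00000110001

Derivation:
Gen 0: 11010010111
Gen 1 (rule 165): 00110011010
Gen 2 (rule 75): 11110111000
Gen 3 (rule 26): 10000100100
Gen 4 (rule 165): 10110100101
Gen 5 (rule 75): 00110001000
Gen 6 (rule 26): 01101010100
Gen 7 (rule 165): 00011111101
Gen 8 (rule 75): 11110000100
Gen 9 (rule 26): 10001001010
Gen 10 (rule 165): 10101001110
Gen 11 (rule 75): 00000011010
Gen 12 (rule 26): 00000110001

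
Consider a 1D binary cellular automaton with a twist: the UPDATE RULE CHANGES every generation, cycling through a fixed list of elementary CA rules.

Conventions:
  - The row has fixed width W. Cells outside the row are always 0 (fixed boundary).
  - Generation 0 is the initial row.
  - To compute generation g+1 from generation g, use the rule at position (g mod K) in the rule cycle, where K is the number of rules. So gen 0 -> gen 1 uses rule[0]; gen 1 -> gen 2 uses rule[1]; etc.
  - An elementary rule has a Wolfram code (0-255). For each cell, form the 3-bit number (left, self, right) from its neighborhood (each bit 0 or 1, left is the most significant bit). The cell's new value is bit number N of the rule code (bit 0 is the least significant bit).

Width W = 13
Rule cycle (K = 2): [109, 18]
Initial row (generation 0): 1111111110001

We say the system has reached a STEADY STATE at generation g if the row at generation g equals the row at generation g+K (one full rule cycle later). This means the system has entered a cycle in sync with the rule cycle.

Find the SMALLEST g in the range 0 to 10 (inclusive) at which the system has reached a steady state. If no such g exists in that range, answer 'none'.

Answer: 6

Derivation:
Gen 0: 1111111110001
Gen 1 (rule 109): 1000000010101
Gen 2 (rule 18): 0100000100000
Gen 3 (rule 109): 0101110101111
Gen 4 (rule 18): 1000000000000
Gen 5 (rule 109): 1011111111111
Gen 6 (rule 18): 0000000000000
Gen 7 (rule 109): 1111111111111
Gen 8 (rule 18): 0000000000000
Gen 9 (rule 109): 1111111111111
Gen 10 (rule 18): 0000000000000
Gen 11 (rule 109): 1111111111111
Gen 12 (rule 18): 0000000000000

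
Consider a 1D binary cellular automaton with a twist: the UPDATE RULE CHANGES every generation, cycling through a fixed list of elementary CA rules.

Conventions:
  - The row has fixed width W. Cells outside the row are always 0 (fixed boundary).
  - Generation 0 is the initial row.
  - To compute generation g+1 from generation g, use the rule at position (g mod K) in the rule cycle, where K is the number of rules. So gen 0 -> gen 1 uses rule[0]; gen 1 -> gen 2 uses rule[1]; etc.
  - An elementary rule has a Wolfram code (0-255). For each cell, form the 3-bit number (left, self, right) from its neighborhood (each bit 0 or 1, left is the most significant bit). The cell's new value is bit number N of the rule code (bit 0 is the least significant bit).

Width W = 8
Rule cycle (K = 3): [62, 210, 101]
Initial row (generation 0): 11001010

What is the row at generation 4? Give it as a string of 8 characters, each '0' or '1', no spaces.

Answer: 10100011

Derivation:
Gen 0: 11001010
Gen 1 (rule 62): 10111111
Gen 2 (rule 210): 00011111
Gen 3 (rule 101): 11000001
Gen 4 (rule 62): 10100011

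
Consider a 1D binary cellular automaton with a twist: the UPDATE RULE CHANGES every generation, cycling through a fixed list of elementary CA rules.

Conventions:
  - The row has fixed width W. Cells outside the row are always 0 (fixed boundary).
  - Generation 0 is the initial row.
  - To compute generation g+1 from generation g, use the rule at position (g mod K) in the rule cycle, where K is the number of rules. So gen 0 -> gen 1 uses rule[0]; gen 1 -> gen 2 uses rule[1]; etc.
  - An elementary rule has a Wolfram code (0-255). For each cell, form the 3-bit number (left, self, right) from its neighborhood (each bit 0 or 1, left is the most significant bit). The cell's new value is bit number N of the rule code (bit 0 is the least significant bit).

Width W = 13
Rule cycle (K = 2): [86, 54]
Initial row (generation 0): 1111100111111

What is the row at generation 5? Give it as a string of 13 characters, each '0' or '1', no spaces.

Answer: 1110111010001

Derivation:
Gen 0: 1111100111111
Gen 1 (rule 86): 0000111000001
Gen 2 (rule 54): 0001000100011
Gen 3 (rule 86): 0011101110101
Gen 4 (rule 54): 0100010001111
Gen 5 (rule 86): 1110111010001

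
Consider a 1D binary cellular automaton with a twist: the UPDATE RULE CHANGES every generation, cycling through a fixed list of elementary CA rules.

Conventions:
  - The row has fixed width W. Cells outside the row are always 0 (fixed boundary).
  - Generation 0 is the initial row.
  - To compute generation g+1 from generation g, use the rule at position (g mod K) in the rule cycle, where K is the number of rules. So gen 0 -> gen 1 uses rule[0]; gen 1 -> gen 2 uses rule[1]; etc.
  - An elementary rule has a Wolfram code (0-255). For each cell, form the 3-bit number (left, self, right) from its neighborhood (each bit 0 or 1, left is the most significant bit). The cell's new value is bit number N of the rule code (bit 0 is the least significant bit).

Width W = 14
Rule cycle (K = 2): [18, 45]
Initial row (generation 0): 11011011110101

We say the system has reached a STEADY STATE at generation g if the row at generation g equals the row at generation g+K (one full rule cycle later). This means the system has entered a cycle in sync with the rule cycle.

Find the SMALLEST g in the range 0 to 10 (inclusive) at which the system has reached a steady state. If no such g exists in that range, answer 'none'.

Answer: 1

Derivation:
Gen 0: 11011011110101
Gen 1 (rule 18): 00000000000000
Gen 2 (rule 45): 11111111111111
Gen 3 (rule 18): 00000000000000
Gen 4 (rule 45): 11111111111111
Gen 5 (rule 18): 00000000000000
Gen 6 (rule 45): 11111111111111
Gen 7 (rule 18): 00000000000000
Gen 8 (rule 45): 11111111111111
Gen 9 (rule 18): 00000000000000
Gen 10 (rule 45): 11111111111111
Gen 11 (rule 18): 00000000000000
Gen 12 (rule 45): 11111111111111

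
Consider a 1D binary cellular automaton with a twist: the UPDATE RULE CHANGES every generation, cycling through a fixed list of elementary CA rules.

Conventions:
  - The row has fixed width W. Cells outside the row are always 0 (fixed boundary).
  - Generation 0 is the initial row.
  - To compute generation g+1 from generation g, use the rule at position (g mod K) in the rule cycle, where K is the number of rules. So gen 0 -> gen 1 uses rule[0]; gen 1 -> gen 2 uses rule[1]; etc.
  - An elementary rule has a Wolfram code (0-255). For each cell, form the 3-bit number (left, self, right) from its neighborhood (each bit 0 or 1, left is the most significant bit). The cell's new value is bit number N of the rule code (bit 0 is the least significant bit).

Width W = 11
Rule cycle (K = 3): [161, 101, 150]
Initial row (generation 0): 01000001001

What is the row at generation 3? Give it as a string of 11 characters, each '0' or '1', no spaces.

Gen 0: 01000001001
Gen 1 (rule 161): 00011100000
Gen 2 (rule 101): 11000101111
Gen 3 (rule 150): 00101100110

Answer: 00101100110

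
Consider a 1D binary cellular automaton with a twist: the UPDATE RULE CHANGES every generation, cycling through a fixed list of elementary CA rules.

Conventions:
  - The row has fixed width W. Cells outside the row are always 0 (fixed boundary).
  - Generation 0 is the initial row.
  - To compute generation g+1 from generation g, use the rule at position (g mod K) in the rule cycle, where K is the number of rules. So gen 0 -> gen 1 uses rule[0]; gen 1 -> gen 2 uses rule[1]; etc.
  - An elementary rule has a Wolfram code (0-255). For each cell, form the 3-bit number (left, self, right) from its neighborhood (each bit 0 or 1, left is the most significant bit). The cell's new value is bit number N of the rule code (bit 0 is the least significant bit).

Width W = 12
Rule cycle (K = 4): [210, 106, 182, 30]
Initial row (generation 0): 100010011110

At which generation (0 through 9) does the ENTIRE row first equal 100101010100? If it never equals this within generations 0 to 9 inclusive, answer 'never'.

Answer: 6

Derivation:
Gen 0: 100010011110
Gen 1 (rule 210): 010101101111
Gen 2 (rule 106): 101011111001
Gen 3 (rule 182): 111101110111
Gen 4 (rule 30): 100001000100
Gen 5 (rule 210): 010010101010
Gen 6 (rule 106): 100101010100
Gen 7 (rule 182): 111111111110
Gen 8 (rule 30): 100000000001
Gen 9 (rule 210): 010000000010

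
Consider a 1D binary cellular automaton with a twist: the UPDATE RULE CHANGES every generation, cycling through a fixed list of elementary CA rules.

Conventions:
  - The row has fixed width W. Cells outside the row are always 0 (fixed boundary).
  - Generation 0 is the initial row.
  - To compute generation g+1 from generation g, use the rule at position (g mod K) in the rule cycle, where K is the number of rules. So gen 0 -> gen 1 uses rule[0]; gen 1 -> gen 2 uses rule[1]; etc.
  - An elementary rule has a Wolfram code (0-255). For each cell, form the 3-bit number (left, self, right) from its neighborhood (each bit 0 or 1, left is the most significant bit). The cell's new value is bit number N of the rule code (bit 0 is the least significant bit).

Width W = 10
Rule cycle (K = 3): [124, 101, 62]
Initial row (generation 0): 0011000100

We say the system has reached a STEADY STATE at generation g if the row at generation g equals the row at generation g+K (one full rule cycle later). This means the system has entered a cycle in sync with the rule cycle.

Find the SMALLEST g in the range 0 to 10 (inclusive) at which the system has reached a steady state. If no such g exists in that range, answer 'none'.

Answer: none

Derivation:
Gen 0: 0011000100
Gen 1 (rule 124): 0011100110
Gen 2 (rule 101): 1000100010
Gen 3 (rule 62): 1101110111
Gen 4 (rule 124): 1111011101
Gen 5 (rule 101): 0001100111
Gen 6 (rule 62): 0011011100
Gen 7 (rule 124): 0011110110
Gen 8 (rule 101): 1000011010
Gen 9 (rule 62): 1100110111
Gen 10 (rule 124): 1110111101
Gen 11 (rule 101): 0011000111
Gen 12 (rule 62): 0110101100
Gen 13 (rule 124): 0111111110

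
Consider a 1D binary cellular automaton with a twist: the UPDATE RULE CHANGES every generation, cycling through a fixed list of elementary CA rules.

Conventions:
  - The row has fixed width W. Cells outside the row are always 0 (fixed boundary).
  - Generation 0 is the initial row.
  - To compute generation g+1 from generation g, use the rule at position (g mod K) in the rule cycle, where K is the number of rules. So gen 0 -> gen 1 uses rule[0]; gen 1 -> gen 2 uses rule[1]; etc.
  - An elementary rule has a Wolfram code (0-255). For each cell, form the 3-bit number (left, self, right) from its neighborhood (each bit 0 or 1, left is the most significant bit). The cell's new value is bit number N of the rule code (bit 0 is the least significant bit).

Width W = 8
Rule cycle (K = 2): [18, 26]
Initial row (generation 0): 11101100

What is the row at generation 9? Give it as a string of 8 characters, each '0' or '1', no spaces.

Answer: 10100000

Derivation:
Gen 0: 11101100
Gen 1 (rule 18): 00000010
Gen 2 (rule 26): 00000101
Gen 3 (rule 18): 00001000
Gen 4 (rule 26): 00010100
Gen 5 (rule 18): 00100010
Gen 6 (rule 26): 01010101
Gen 7 (rule 18): 10000000
Gen 8 (rule 26): 01000000
Gen 9 (rule 18): 10100000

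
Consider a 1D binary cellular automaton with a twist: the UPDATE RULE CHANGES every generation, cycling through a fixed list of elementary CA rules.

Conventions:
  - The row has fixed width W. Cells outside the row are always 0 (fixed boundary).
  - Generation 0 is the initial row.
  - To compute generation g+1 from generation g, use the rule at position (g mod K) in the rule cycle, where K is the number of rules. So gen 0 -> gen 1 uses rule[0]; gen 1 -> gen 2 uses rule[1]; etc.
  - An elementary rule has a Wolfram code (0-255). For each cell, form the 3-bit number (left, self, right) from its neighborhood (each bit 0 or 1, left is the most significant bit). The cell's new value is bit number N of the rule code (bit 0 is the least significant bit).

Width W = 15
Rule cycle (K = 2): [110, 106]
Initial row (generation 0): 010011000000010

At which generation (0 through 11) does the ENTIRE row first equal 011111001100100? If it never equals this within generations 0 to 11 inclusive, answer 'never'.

Gen 0: 010011000000010
Gen 1 (rule 110): 110111000000110
Gen 2 (rule 106): 111101000001110
Gen 3 (rule 110): 100111000011010
Gen 4 (rule 106): 001101000111100
Gen 5 (rule 110): 011111001100100
Gen 6 (rule 106): 110001011101000
Gen 7 (rule 110): 110011110111000
Gen 8 (rule 106): 110110011101000
Gen 9 (rule 110): 111110110111000
Gen 10 (rule 106): 100011111101000
Gen 11 (rule 110): 100110000111000

Answer: 5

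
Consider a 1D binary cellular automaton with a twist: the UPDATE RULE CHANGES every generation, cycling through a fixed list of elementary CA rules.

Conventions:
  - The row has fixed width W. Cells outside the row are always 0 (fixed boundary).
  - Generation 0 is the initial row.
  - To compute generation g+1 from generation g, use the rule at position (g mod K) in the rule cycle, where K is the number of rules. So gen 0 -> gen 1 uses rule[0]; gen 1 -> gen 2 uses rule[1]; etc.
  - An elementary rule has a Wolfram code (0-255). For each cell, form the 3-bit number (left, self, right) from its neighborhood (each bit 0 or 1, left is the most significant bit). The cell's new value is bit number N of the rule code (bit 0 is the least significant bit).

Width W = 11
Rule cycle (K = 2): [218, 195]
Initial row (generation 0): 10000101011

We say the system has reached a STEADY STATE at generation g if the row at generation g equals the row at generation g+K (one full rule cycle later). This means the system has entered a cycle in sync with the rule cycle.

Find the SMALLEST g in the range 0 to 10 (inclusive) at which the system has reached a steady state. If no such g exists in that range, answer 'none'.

Gen 0: 10000101011
Gen 1 (rule 218): 01001000011
Gen 2 (rule 195): 10010011101
Gen 3 (rule 218): 01101111100
Gen 4 (rule 195): 10100111101
Gen 5 (rule 218): 00011111100
Gen 6 (rule 195): 11101111101
Gen 7 (rule 218): 11101111100
Gen 8 (rule 195): 01100111101
Gen 9 (rule 218): 11111111100
Gen 10 (rule 195): 01111111101
Gen 11 (rule 218): 11111111100
Gen 12 (rule 195): 01111111101

Answer: 9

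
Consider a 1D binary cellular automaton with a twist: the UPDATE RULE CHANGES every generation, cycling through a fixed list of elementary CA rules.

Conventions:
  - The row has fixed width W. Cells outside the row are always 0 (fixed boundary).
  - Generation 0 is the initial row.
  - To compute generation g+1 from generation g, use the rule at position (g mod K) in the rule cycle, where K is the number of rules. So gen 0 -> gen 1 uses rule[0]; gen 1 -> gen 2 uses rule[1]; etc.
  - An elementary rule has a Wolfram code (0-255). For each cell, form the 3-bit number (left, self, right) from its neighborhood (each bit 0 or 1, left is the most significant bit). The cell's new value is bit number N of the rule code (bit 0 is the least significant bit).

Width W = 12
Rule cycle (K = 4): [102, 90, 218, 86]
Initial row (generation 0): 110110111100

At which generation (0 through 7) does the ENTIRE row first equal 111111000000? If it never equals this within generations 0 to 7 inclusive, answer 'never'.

Gen 0: 110110111100
Gen 1 (rule 102): 011011000100
Gen 2 (rule 90): 111011101010
Gen 3 (rule 218): 111011100001
Gen 4 (rule 86): 001000110011
Gen 5 (rule 102): 011001010101
Gen 6 (rule 90): 111110000000
Gen 7 (rule 218): 111111000000

Answer: 7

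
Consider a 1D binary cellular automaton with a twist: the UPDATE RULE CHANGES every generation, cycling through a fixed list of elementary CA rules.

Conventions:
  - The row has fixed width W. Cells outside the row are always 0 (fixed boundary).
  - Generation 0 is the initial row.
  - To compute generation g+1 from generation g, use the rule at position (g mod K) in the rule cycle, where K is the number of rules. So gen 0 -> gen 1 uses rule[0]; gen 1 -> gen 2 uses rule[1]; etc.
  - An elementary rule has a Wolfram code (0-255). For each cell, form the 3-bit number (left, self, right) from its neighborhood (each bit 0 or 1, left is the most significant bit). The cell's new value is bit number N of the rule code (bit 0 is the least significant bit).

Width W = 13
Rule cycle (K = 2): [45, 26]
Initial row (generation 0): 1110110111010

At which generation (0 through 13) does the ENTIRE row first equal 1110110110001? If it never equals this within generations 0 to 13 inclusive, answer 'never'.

Answer: never

Derivation:
Gen 0: 1110110111010
Gen 1 (rule 45): 1001101100110
Gen 2 (rule 26): 0111001011101
Gen 3 (rule 45): 0100001110011
Gen 4 (rule 26): 1010011001110
Gen 5 (rule 45): 1110010001000
Gen 6 (rule 26): 1001101010100
Gen 7 (rule 45): 1001011111101
Gen 8 (rule 26): 0110010000000
Gen 9 (rule 45): 0100010111111
Gen 10 (rule 26): 1010100100000
Gen 11 (rule 45): 1111100101111
Gen 12 (rule 26): 1000011001000
Gen 13 (rule 45): 1011010001011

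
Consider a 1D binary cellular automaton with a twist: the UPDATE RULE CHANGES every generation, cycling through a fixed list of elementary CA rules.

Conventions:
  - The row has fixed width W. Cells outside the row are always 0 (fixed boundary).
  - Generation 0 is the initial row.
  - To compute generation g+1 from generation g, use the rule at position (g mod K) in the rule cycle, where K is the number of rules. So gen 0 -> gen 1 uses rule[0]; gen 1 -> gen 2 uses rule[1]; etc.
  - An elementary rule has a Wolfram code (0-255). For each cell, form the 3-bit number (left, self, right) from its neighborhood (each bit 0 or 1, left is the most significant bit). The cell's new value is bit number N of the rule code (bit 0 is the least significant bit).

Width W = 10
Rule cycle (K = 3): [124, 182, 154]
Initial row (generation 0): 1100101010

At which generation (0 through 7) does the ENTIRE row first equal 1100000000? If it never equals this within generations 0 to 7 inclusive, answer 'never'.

Gen 0: 1100101010
Gen 1 (rule 124): 1110111111
Gen 2 (rule 182): 0101011110
Gen 3 (rule 154): 1000011101
Gen 4 (rule 124): 1100010111
Gen 5 (rule 182): 0010111010
Gen 6 (rule 154): 0100110001
Gen 7 (rule 124): 0110111001

Answer: never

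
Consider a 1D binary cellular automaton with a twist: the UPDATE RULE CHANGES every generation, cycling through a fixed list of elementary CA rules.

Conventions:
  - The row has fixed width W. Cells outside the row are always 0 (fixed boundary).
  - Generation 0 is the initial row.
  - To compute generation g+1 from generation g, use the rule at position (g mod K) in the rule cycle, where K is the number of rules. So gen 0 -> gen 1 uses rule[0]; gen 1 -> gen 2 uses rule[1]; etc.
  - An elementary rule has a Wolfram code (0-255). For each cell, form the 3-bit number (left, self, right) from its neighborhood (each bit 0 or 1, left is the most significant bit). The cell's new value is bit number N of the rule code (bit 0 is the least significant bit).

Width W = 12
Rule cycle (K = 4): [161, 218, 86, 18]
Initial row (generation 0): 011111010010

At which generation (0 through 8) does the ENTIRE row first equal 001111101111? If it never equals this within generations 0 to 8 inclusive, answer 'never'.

Gen 0: 011111010010
Gen 1 (rule 161): 001110100000
Gen 2 (rule 218): 011110010000
Gen 3 (rule 86): 100011111000
Gen 4 (rule 18): 010100000100
Gen 5 (rule 161): 001001110001
Gen 6 (rule 218): 010111111010
Gen 7 (rule 86): 110000001011
Gen 8 (rule 18): 001000010000

Answer: never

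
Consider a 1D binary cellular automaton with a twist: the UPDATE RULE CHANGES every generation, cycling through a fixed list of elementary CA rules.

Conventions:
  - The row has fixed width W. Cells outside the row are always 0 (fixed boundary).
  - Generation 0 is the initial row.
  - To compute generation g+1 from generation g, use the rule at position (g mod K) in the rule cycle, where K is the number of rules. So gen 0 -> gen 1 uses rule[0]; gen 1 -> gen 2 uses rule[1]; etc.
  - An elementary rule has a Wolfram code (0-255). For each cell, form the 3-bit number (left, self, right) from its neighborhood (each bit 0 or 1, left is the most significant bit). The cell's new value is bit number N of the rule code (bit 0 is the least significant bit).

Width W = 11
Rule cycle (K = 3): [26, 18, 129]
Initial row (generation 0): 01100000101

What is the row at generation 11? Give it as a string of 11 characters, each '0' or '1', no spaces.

Answer: 01100000001

Derivation:
Gen 0: 01100000101
Gen 1 (rule 26): 11010001000
Gen 2 (rule 18): 00001010100
Gen 3 (rule 129): 11100000001
Gen 4 (rule 26): 10010000010
Gen 5 (rule 18): 01101000101
Gen 6 (rule 129): 00000010000
Gen 7 (rule 26): 00000101000
Gen 8 (rule 18): 00001000100
Gen 9 (rule 129): 11100010001
Gen 10 (rule 26): 10010101010
Gen 11 (rule 18): 01100000001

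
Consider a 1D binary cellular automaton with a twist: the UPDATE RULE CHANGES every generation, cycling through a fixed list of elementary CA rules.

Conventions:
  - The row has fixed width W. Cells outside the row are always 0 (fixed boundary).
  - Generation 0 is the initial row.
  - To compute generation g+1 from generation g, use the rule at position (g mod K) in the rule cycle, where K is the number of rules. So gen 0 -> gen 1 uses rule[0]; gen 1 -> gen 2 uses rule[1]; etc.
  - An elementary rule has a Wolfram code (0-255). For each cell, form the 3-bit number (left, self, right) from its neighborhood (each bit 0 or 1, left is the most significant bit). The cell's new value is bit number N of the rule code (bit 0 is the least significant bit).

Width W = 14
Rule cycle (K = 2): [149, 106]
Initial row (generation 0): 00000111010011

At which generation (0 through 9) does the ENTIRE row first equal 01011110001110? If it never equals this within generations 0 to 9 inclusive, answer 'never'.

Answer: never

Derivation:
Gen 0: 00000111010011
Gen 1 (rule 149): 11110010011000
Gen 2 (rule 106): 10010100111000
Gen 3 (rule 149): 11010110010111
Gen 4 (rule 106): 11101110101101
Gen 5 (rule 149): 01000100100001
Gen 6 (rule 106): 10001001000010
Gen 7 (rule 149): 11101101111011
Gen 8 (rule 106): 10111111001111
Gen 9 (rule 149): 10011110100110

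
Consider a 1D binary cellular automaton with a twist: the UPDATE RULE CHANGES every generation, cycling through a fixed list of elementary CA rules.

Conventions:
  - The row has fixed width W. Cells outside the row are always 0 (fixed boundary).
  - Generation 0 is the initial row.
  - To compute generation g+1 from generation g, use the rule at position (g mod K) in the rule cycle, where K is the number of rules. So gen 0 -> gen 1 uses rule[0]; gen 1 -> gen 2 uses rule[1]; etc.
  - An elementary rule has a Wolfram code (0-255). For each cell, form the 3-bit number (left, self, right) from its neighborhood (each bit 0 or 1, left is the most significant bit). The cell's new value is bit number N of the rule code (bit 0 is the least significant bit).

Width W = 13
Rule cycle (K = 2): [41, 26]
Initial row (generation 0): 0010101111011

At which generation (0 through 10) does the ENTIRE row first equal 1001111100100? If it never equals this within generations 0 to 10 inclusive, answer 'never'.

Answer: never

Derivation:
Gen 0: 0010101111011
Gen 1 (rule 41): 1001011000110
Gen 2 (rule 26): 0110010101101
Gen 3 (rule 41): 0100001011010
Gen 4 (rule 26): 1010010010001
Gen 5 (rule 41): 0100000000100
Gen 6 (rule 26): 1010000001010
Gen 7 (rule 41): 0100111100100
Gen 8 (rule 26): 1011100011010
Gen 9 (rule 41): 0110001010100
Gen 10 (rule 26): 1101010000010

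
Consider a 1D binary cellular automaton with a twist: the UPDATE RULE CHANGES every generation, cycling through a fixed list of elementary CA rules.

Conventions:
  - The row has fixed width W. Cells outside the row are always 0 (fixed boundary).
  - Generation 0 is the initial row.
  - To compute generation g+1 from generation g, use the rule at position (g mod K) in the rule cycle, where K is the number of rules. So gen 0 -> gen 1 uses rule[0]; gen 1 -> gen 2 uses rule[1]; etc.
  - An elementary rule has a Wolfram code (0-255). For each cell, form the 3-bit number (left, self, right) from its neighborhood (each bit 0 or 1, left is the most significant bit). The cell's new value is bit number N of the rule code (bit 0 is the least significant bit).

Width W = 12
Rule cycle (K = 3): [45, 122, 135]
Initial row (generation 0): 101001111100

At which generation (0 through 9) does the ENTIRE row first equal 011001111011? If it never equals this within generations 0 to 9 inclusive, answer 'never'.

Answer: never

Derivation:
Gen 0: 101001111100
Gen 1 (rule 45): 111001000001
Gen 2 (rule 122): 101110100010
Gen 3 (rule 135): 100100101110
Gen 4 (rule 45): 100100111000
Gen 5 (rule 122): 011011101100
Gen 6 (rule 135): 100001000001
Gen 7 (rule 45): 101101011101
Gen 8 (rule 122): 011110110110
Gen 9 (rule 135): 101100000000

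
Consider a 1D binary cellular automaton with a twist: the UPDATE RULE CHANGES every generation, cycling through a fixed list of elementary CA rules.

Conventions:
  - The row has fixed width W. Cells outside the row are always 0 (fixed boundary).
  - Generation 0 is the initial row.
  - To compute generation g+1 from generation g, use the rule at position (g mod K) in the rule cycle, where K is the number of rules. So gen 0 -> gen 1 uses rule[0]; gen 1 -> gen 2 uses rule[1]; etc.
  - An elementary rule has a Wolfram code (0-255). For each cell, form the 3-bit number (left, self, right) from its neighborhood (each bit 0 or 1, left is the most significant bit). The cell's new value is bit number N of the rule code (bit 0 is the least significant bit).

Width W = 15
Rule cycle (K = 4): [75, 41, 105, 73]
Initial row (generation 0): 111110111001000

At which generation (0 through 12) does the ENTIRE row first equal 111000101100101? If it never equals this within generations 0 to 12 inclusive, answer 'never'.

Gen 0: 111110111001000
Gen 1 (rule 75): 100010101010011
Gen 2 (rule 41): 001001010100010
Gen 3 (rule 105): 100000101001000
Gen 4 (rule 73): 001110000000011
Gen 5 (rule 75): 111010111111111
Gen 6 (rule 41): 100101100000000
Gen 7 (rule 105): 000011101111111
Gen 8 (rule 73): 111010101000001
Gen 9 (rule 75): 101000000011110
Gen 10 (rule 41): 010011111010000
Gen 11 (rule 105): 000010001100111
Gen 12 (rule 73): 111000101100101

Answer: 12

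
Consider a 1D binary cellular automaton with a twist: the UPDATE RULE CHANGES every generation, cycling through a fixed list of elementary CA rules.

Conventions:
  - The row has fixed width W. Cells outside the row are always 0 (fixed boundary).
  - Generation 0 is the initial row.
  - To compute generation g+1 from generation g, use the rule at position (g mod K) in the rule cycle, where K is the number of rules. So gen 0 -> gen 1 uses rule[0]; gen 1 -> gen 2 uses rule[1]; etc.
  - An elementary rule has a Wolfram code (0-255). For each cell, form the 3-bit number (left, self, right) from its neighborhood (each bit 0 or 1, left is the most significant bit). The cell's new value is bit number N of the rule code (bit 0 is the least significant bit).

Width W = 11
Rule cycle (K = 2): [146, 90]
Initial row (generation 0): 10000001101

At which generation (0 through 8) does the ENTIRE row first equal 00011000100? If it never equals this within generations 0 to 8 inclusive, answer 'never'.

Gen 0: 10000001101
Gen 1 (rule 146): 01000010000
Gen 2 (rule 90): 10100101000
Gen 3 (rule 146): 00011000100
Gen 4 (rule 90): 00111101010
Gen 5 (rule 146): 01011000001
Gen 6 (rule 90): 10011100010
Gen 7 (rule 146): 01101010101
Gen 8 (rule 90): 11100000000

Answer: 3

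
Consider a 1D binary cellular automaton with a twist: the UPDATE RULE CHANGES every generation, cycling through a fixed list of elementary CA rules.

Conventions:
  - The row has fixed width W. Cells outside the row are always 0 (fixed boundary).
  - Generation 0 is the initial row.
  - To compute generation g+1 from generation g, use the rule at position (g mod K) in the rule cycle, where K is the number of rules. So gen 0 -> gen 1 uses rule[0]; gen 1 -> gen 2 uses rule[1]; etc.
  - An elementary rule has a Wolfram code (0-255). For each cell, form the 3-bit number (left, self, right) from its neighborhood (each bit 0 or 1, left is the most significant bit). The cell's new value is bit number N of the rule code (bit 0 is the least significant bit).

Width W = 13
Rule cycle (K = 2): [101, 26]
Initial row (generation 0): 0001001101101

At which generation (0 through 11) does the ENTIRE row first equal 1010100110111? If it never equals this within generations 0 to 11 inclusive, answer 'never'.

Answer: 9

Derivation:
Gen 0: 0001001101101
Gen 1 (rule 101): 1101000110111
Gen 2 (rule 26): 1000101100100
Gen 3 (rule 101): 1010110100101
Gen 4 (rule 26): 0000100011000
Gen 5 (rule 101): 1110101001011
Gen 6 (rule 26): 1000000110010
Gen 7 (rule 101): 1011110010010
Gen 8 (rule 26): 0010001101101
Gen 9 (rule 101): 1010100110111
Gen 10 (rule 26): 0000011100100
Gen 11 (rule 101): 1111000100101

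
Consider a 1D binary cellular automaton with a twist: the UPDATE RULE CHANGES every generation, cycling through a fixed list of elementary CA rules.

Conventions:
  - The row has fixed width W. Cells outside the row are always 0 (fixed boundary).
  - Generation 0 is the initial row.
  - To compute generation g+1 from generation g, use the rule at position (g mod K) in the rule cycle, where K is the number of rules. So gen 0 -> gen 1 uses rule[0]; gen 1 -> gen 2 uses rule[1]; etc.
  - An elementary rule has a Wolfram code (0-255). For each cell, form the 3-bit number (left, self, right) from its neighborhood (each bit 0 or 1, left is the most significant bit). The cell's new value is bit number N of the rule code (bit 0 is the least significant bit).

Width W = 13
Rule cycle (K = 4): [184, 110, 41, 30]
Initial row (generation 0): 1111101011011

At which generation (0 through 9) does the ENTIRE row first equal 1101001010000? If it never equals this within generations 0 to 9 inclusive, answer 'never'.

Gen 0: 1111101011011
Gen 1 (rule 184): 1111010110110
Gen 2 (rule 110): 1001111111110
Gen 3 (rule 41): 0001000000000
Gen 4 (rule 30): 0011100000000
Gen 5 (rule 184): 0011010000000
Gen 6 (rule 110): 0111110000000
Gen 7 (rule 41): 0100000111111
Gen 8 (rule 30): 1110001100000
Gen 9 (rule 184): 1101001010000

Answer: 9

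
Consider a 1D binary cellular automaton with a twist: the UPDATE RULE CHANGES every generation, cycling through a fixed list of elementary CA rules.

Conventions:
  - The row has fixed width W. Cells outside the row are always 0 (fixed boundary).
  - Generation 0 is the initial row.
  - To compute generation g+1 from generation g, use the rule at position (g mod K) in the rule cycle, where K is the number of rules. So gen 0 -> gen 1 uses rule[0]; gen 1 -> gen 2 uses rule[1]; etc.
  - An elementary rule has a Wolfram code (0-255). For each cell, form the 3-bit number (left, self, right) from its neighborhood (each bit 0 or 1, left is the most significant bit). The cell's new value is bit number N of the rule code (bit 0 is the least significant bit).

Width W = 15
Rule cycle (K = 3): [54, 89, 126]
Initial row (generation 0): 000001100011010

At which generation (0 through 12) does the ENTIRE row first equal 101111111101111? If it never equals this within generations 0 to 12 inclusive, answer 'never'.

Gen 0: 000001100011010
Gen 1 (rule 54): 000010010100111
Gen 2 (rule 89): 111001000010101
Gen 3 (rule 126): 101111100111111
Gen 4 (rule 54): 110000011000000
Gen 5 (rule 89): 111111011111111
Gen 6 (rule 126): 100001110000001
Gen 7 (rule 54): 110010001000011
Gen 8 (rule 89): 111001100111011
Gen 9 (rule 126): 101111111101111
Gen 10 (rule 54): 110000000010000
Gen 11 (rule 89): 111111111001111
Gen 12 (rule 126): 100000001111001

Answer: 9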